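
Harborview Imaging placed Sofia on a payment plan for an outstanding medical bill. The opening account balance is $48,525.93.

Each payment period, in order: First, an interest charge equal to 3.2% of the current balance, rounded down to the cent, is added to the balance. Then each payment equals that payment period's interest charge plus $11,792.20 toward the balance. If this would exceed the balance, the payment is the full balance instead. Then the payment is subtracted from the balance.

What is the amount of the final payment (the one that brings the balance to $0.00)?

$1,400.55

# | Opening | Interest | Payment | End bal
1 | $48,525.93 | $1,552.82 | $13,345.02 | $36,733.73
2 | $36,733.73 | $1,175.47 | $12,967.67 | $24,941.53
3 | $24,941.53 | $798.12 | $12,590.32 | $13,149.33
4 | $13,149.33 | $420.77 | $12,212.97 | $1,357.13
5 | $1,357.13 | $43.42 | $1,400.55 | $0.00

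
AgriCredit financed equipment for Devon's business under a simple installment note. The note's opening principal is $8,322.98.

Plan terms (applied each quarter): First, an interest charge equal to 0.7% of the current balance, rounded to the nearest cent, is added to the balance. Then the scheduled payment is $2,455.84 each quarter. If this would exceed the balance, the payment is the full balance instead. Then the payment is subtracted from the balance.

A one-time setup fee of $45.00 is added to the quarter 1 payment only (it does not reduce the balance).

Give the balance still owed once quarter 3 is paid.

# | Opening | Interest | Payment | Fee | End bal
1 | $8,322.98 | $58.26 | $2,455.84 | $45.00 | $5,925.40
2 | $5,925.40 | $41.48 | $2,455.84 | — | $3,511.04
3 | $3,511.04 | $24.58 | $2,455.84 | — | $1,079.78

$1,079.78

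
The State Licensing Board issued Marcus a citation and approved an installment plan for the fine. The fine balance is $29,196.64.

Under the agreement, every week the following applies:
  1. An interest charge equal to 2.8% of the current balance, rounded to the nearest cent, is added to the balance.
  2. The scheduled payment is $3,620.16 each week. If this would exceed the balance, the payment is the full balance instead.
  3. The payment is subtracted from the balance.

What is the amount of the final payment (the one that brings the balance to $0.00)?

$981.88

Week 1: opening $29,196.64; interest $817.51 → $30,014.15; payment $3,620.16; balance $26,393.99
Week 2: opening $26,393.99; interest $739.03 → $27,133.02; payment $3,620.16; balance $23,512.86
Week 3: opening $23,512.86; interest $658.36 → $24,171.22; payment $3,620.16; balance $20,551.06
Week 4: opening $20,551.06; interest $575.43 → $21,126.49; payment $3,620.16; balance $17,506.33
Week 5: opening $17,506.33; interest $490.18 → $17,996.51; payment $3,620.16; balance $14,376.35
Week 6: opening $14,376.35; interest $402.54 → $14,778.89; payment $3,620.16; balance $11,158.73
Week 7: opening $11,158.73; interest $312.44 → $11,471.17; payment $3,620.16; balance $7,851.01
Week 8: opening $7,851.01; interest $219.83 → $8,070.84; payment $3,620.16; balance $4,450.68
Week 9: opening $4,450.68; interest $124.62 → $4,575.30; payment $3,620.16; balance $955.14
Week 10: opening $955.14; interest $26.74 → $981.88; payment $981.88; balance $0.00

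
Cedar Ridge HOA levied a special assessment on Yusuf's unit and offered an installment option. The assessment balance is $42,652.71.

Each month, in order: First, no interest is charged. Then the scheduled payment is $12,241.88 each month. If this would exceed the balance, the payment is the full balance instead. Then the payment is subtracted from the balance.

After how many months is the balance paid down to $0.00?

Month 1: $42,652.71 − $12,241.88 → $30,410.83
Month 2: $30,410.83 − $12,241.88 → $18,168.95
Month 3: $18,168.95 − $12,241.88 → $5,927.07
Month 4: $5,927.07 − $5,927.07 → $0.00
Balance reaches $0.00 in month 4.

4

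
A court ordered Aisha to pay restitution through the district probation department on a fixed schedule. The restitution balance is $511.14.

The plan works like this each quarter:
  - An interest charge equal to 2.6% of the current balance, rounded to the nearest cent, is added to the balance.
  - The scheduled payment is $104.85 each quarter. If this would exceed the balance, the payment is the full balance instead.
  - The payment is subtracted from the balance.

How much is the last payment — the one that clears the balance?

# | Opening | Interest | Payment | End bal
1 | $511.14 | $13.29 | $104.85 | $419.58
2 | $419.58 | $10.91 | $104.85 | $325.64
3 | $325.64 | $8.47 | $104.85 | $229.26
4 | $229.26 | $5.96 | $104.85 | $130.37
5 | $130.37 | $3.39 | $104.85 | $28.91
6 | $28.91 | $0.75 | $29.66 | $0.00

$29.66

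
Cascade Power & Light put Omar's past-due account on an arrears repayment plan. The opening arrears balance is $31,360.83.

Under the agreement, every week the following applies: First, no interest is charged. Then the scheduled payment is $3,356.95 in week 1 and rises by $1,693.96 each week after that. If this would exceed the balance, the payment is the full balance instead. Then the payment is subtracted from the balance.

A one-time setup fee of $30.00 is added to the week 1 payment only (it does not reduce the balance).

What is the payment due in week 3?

$6,744.87

Week 1: $31,360.83 − $3,356.95 (+ $30.00 fee) → $28,003.88
Week 2: $28,003.88 − $5,050.91 → $22,952.97
Week 3: $22,952.97 − $6,744.87 → $16,208.10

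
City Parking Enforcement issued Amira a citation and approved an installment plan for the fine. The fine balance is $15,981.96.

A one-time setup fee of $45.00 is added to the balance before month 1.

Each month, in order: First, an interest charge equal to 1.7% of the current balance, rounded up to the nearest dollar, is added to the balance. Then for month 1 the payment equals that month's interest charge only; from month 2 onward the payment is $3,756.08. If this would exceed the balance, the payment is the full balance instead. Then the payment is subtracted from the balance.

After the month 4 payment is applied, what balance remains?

Month 1: opening $16,026.96; interest $273.00 → $16,299.96; payment $273.00; balance $16,026.96
Month 2: opening $16,026.96; interest $273.00 → $16,299.96; payment $3,756.08; balance $12,543.88
Month 3: opening $12,543.88; interest $214.00 → $12,757.88; payment $3,756.08; balance $9,001.80
Month 4: opening $9,001.80; interest $154.00 → $9,155.80; payment $3,756.08; balance $5,399.72

$5,399.72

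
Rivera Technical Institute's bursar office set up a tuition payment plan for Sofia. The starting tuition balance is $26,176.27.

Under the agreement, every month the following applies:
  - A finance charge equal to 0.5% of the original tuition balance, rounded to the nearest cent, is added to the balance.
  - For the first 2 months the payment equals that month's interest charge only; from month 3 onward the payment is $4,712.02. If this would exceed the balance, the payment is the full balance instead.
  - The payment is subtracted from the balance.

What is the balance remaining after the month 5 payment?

Month 1: $26,176.27 +$130.88 interest = $26,307.15; pay $130.88 → $26,176.27
Month 2: $26,176.27 +$130.88 interest = $26,307.15; pay $130.88 → $26,176.27
Month 3: $26,176.27 +$130.88 interest = $26,307.15; pay $4,712.02 → $21,595.13
Month 4: $21,595.13 +$130.88 interest = $21,726.01; pay $4,712.02 → $17,013.99
Month 5: $17,013.99 +$130.88 interest = $17,144.87; pay $4,712.02 → $12,432.85

$12,432.85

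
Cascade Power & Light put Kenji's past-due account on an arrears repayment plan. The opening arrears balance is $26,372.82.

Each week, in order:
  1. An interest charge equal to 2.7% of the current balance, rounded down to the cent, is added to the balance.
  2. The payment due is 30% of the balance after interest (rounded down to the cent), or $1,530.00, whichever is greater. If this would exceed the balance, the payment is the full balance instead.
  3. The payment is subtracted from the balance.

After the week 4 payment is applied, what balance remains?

# | Opening | Interest | Payment | End bal
1 | $26,372.82 | $712.06 | $8,125.46 | $18,959.42
2 | $18,959.42 | $511.90 | $5,841.39 | $13,629.93
3 | $13,629.93 | $368.00 | $4,199.37 | $9,798.56
4 | $9,798.56 | $264.56 | $3,018.93 | $7,044.19

$7,044.19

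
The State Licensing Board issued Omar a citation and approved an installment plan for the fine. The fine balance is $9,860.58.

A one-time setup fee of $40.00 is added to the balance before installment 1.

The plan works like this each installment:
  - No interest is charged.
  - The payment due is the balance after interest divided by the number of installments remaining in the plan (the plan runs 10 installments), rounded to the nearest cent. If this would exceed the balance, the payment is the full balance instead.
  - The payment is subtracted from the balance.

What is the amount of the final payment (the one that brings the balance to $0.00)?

$990.05

# | Opening | Payment | End bal
1 | $9,900.58 | $990.06 | $8,910.52
2 | $8,910.52 | $990.06 | $7,920.46
3 | $7,920.46 | $990.06 | $6,930.40
4 | $6,930.40 | $990.06 | $5,940.34
5 | $5,940.34 | $990.06 | $4,950.28
6 | $4,950.28 | $990.06 | $3,960.22
7 | $3,960.22 | $990.06 | $2,970.16
8 | $2,970.16 | $990.05 | $1,980.11
9 | $1,980.11 | $990.06 | $990.05
10 | $990.05 | $990.05 | $0.00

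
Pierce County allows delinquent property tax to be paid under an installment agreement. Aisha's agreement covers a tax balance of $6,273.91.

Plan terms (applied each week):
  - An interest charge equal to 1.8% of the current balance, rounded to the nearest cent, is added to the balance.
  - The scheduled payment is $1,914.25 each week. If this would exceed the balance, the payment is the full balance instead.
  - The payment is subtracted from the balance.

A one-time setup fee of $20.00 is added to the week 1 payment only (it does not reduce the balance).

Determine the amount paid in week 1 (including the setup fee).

$1,934.25

Week 1: opening $6,273.91; interest $112.93 → $6,386.84; payment $1,914.25 (+ $20.00 fee); balance $4,472.59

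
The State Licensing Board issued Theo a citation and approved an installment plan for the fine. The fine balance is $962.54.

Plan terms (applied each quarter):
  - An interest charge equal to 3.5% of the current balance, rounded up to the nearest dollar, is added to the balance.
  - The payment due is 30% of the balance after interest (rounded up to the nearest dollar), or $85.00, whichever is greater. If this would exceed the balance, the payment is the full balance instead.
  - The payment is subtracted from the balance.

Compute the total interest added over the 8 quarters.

Quarter 1: opening $962.54; interest $34.00 → $996.54; payment $299.00; balance $697.54
Quarter 2: opening $697.54; interest $25.00 → $722.54; payment $217.00; balance $505.54
Quarter 3: opening $505.54; interest $18.00 → $523.54; payment $158.00; balance $365.54
Quarter 4: opening $365.54; interest $13.00 → $378.54; payment $114.00; balance $264.54
Quarter 5: opening $264.54; interest $10.00 → $274.54; payment $85.00; balance $189.54
Quarter 6: opening $189.54; interest $7.00 → $196.54; payment $85.00; balance $111.54
Quarter 7: opening $111.54; interest $4.00 → $115.54; payment $85.00; balance $30.54
Quarter 8: opening $30.54; interest $2.00 → $32.54; payment $32.54; balance $0.00
Total interest: $34.00 + $25.00 + $18.00 + $13.00 + $10.00 + $7.00 + $4.00 + $2.00 = $113.00

$113.00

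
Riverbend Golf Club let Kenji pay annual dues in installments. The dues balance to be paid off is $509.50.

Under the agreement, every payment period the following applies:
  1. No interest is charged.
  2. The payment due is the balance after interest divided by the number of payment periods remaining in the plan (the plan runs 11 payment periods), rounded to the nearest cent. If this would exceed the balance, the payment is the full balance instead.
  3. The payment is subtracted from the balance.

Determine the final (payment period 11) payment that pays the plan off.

Payment period 1: opening $509.50; payment $46.32; balance $463.18
Payment period 2: opening $463.18; payment $46.32; balance $416.86
Payment period 3: opening $416.86; payment $46.32; balance $370.54
Payment period 4: opening $370.54; payment $46.32; balance $324.22
Payment period 5: opening $324.22; payment $46.32; balance $277.90
Payment period 6: opening $277.90; payment $46.32; balance $231.58
Payment period 7: opening $231.58; payment $46.32; balance $185.26
Payment period 8: opening $185.26; payment $46.32; balance $138.94
Payment period 9: opening $138.94; payment $46.31; balance $92.63
Payment period 10: opening $92.63; payment $46.32; balance $46.31
Payment period 11: opening $46.31; payment $46.31; balance $0.00

$46.31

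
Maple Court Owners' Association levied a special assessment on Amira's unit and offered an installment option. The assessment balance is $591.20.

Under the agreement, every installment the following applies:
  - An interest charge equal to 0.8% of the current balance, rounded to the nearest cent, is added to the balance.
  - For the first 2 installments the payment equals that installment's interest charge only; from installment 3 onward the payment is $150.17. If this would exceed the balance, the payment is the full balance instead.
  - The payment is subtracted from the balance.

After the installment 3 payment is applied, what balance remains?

Installment 1: $591.20 +$4.73 interest = $595.93; pay $4.73 → $591.20
Installment 2: $591.20 +$4.73 interest = $595.93; pay $4.73 → $591.20
Installment 3: $591.20 +$4.73 interest = $595.93; pay $150.17 → $445.76

$445.76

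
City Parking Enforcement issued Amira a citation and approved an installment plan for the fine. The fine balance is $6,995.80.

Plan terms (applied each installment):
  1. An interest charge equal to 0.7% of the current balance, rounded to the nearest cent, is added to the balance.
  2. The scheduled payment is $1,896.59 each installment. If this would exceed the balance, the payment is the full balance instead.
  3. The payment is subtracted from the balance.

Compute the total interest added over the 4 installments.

$117.92

Installment 1: opening $6,995.80; interest $48.97 → $7,044.77; payment $1,896.59; balance $5,148.18
Installment 2: opening $5,148.18; interest $36.04 → $5,184.22; payment $1,896.59; balance $3,287.63
Installment 3: opening $3,287.63; interest $23.01 → $3,310.64; payment $1,896.59; balance $1,414.05
Installment 4: opening $1,414.05; interest $9.90 → $1,423.95; payment $1,423.95; balance $0.00
Total interest: $48.97 + $36.04 + $23.01 + $9.90 = $117.92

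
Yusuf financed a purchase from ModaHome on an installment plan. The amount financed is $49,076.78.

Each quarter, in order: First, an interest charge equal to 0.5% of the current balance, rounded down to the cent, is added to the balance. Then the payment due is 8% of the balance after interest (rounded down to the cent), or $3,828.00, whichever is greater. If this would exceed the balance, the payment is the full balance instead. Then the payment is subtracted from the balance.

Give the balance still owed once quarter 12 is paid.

$4,758.73

Quarter 1: opening $49,076.78; interest $245.38 → $49,322.16; payment $3,945.77; balance $45,376.39
Quarter 2: opening $45,376.39; interest $226.88 → $45,603.27; payment $3,828.00; balance $41,775.27
Quarter 3: opening $41,775.27; interest $208.87 → $41,984.14; payment $3,828.00; balance $38,156.14
Quarter 4: opening $38,156.14; interest $190.78 → $38,346.92; payment $3,828.00; balance $34,518.92
Quarter 5: opening $34,518.92; interest $172.59 → $34,691.51; payment $3,828.00; balance $30,863.51
Quarter 6: opening $30,863.51; interest $154.31 → $31,017.82; payment $3,828.00; balance $27,189.82
Quarter 7: opening $27,189.82; interest $135.94 → $27,325.76; payment $3,828.00; balance $23,497.76
Quarter 8: opening $23,497.76; interest $117.48 → $23,615.24; payment $3,828.00; balance $19,787.24
Quarter 9: opening $19,787.24; interest $98.93 → $19,886.17; payment $3,828.00; balance $16,058.17
Quarter 10: opening $16,058.17; interest $80.29 → $16,138.46; payment $3,828.00; balance $12,310.46
Quarter 11: opening $12,310.46; interest $61.55 → $12,372.01; payment $3,828.00; balance $8,544.01
Quarter 12: opening $8,544.01; interest $42.72 → $8,586.73; payment $3,828.00; balance $4,758.73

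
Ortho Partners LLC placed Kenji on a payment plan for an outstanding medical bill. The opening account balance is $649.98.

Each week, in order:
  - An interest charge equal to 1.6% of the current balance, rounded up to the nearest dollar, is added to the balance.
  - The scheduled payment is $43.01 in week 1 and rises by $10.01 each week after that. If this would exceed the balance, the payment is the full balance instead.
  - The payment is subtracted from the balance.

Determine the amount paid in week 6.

Week 1: opening $649.98; interest $11.00 → $660.98; payment $43.01; balance $617.97
Week 2: opening $617.97; interest $10.00 → $627.97; payment $53.02; balance $574.95
Week 3: opening $574.95; interest $10.00 → $584.95; payment $63.03; balance $521.92
Week 4: opening $521.92; interest $9.00 → $530.92; payment $73.04; balance $457.88
Week 5: opening $457.88; interest $8.00 → $465.88; payment $83.05; balance $382.83
Week 6: opening $382.83; interest $7.00 → $389.83; payment $93.06; balance $296.77

$93.06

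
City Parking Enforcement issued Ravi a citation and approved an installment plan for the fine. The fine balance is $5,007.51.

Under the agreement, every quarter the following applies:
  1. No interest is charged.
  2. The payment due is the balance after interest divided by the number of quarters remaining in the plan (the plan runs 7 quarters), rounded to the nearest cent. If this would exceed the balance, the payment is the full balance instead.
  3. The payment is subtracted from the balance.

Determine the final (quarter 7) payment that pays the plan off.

Quarter 1: $5,007.51 − $715.36 → $4,292.15
Quarter 2: $4,292.15 − $715.36 → $3,576.79
Quarter 3: $3,576.79 − $715.36 → $2,861.43
Quarter 4: $2,861.43 − $715.36 → $2,146.07
Quarter 5: $2,146.07 − $715.36 → $1,430.71
Quarter 6: $1,430.71 − $715.36 → $715.35
Quarter 7: $715.35 − $715.35 → $0.00

$715.35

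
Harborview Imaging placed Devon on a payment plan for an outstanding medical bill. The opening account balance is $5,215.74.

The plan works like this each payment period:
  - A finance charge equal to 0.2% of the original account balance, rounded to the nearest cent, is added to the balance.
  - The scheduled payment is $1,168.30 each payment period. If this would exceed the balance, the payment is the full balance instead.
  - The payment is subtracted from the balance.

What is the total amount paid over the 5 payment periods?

$5,267.89

Payment period 1: opening $5,215.74; interest $10.43 → $5,226.17; payment $1,168.30; balance $4,057.87
Payment period 2: opening $4,057.87; interest $10.43 → $4,068.30; payment $1,168.30; balance $2,900.00
Payment period 3: opening $2,900.00; interest $10.43 → $2,910.43; payment $1,168.30; balance $1,742.13
Payment period 4: opening $1,742.13; interest $10.43 → $1,752.56; payment $1,168.30; balance $584.26
Payment period 5: opening $584.26; interest $10.43 → $594.69; payment $594.69; balance $0.00
Total paid: $5,267.89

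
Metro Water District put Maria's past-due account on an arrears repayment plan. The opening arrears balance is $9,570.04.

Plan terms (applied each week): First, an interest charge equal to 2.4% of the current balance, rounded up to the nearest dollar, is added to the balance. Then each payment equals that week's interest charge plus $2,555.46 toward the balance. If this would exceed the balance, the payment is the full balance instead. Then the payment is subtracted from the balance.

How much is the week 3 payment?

Week 1: opening $9,570.04; interest $230.00 → $9,800.04; payment $2,785.46; balance $7,014.58
Week 2: opening $7,014.58; interest $169.00 → $7,183.58; payment $2,724.46; balance $4,459.12
Week 3: opening $4,459.12; interest $108.00 → $4,567.12; payment $2,663.46; balance $1,903.66

$2,663.46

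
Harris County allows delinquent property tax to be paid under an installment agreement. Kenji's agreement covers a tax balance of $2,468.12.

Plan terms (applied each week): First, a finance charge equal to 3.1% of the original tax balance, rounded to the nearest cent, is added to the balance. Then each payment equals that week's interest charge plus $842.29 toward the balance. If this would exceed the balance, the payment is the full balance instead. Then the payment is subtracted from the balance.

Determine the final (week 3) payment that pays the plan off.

$860.05

# | Opening | Interest | Payment | End bal
1 | $2,468.12 | $76.51 | $918.80 | $1,625.83
2 | $1,625.83 | $76.51 | $918.80 | $783.54
3 | $783.54 | $76.51 | $860.05 | $0.00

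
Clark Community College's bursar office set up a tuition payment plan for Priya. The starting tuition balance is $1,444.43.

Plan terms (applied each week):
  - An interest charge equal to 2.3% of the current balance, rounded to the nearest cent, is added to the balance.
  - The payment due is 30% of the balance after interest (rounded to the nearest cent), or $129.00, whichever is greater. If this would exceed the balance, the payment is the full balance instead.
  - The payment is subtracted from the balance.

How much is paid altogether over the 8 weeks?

$1,548.78

Week 1: opening $1,444.43; interest $33.22 → $1,477.65; payment $443.30; balance $1,034.35
Week 2: opening $1,034.35; interest $23.79 → $1,058.14; payment $317.44; balance $740.70
Week 3: opening $740.70; interest $17.04 → $757.74; payment $227.32; balance $530.42
Week 4: opening $530.42; interest $12.20 → $542.62; payment $162.79; balance $379.83
Week 5: opening $379.83; interest $8.74 → $388.57; payment $129.00; balance $259.57
Week 6: opening $259.57; interest $5.97 → $265.54; payment $129.00; balance $136.54
Week 7: opening $136.54; interest $3.14 → $139.68; payment $129.00; balance $10.68
Week 8: opening $10.68; interest $0.25 → $10.93; payment $10.93; balance $0.00
Total paid: $1,548.78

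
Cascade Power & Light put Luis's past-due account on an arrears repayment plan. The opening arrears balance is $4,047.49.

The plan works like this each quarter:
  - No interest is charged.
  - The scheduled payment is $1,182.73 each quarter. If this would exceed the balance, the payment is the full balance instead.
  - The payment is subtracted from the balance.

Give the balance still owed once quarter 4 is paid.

Quarter 1: $4,047.49 − $1,182.73 → $2,864.76
Quarter 2: $2,864.76 − $1,182.73 → $1,682.03
Quarter 3: $1,682.03 − $1,182.73 → $499.30
Quarter 4: $499.30 − $499.30 → $0.00

$0.00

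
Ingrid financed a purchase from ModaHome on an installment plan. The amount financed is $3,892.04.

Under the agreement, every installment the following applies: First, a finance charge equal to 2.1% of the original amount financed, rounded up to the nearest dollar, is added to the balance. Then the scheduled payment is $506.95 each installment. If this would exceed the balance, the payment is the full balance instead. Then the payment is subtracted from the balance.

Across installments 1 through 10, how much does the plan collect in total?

Installment 1: opening $3,892.04; interest $82.00 → $3,974.04; payment $506.95; balance $3,467.09
Installment 2: opening $3,467.09; interest $82.00 → $3,549.09; payment $506.95; balance $3,042.14
Installment 3: opening $3,042.14; interest $82.00 → $3,124.14; payment $506.95; balance $2,617.19
Installment 4: opening $2,617.19; interest $82.00 → $2,699.19; payment $506.95; balance $2,192.24
Installment 5: opening $2,192.24; interest $82.00 → $2,274.24; payment $506.95; balance $1,767.29
Installment 6: opening $1,767.29; interest $82.00 → $1,849.29; payment $506.95; balance $1,342.34
Installment 7: opening $1,342.34; interest $82.00 → $1,424.34; payment $506.95; balance $917.39
Installment 8: opening $917.39; interest $82.00 → $999.39; payment $506.95; balance $492.44
Installment 9: opening $492.44; interest $82.00 → $574.44; payment $506.95; balance $67.49
Installment 10: opening $67.49; interest $82.00 → $149.49; payment $149.49; balance $0.00
Total paid: $4,712.04

$4,712.04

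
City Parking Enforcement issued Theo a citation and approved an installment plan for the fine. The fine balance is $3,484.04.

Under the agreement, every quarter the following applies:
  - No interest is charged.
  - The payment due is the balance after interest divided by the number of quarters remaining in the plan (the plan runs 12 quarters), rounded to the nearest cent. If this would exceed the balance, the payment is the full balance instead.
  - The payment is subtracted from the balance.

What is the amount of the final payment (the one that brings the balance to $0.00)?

Quarter 1: opening $3,484.04; payment $290.34; balance $3,193.70
Quarter 2: opening $3,193.70; payment $290.34; balance $2,903.36
Quarter 3: opening $2,903.36; payment $290.34; balance $2,613.02
Quarter 4: opening $2,613.02; payment $290.34; balance $2,322.68
Quarter 5: opening $2,322.68; payment $290.34; balance $2,032.34
Quarter 6: opening $2,032.34; payment $290.33; balance $1,742.01
Quarter 7: opening $1,742.01; payment $290.34; balance $1,451.67
Quarter 8: opening $1,451.67; payment $290.33; balance $1,161.34
Quarter 9: opening $1,161.34; payment $290.34; balance $871.00
Quarter 10: opening $871.00; payment $290.33; balance $580.67
Quarter 11: opening $580.67; payment $290.34; balance $290.33
Quarter 12: opening $290.33; payment $290.33; balance $0.00

$290.33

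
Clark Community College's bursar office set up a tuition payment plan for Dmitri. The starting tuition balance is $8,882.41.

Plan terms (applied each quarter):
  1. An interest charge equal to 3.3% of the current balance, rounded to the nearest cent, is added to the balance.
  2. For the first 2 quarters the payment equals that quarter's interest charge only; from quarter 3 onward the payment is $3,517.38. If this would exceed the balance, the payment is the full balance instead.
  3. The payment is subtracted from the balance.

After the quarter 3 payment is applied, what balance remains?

$5,658.15

Quarter 1: opening $8,882.41; interest $293.12 → $9,175.53; payment $293.12; balance $8,882.41
Quarter 2: opening $8,882.41; interest $293.12 → $9,175.53; payment $293.12; balance $8,882.41
Quarter 3: opening $8,882.41; interest $293.12 → $9,175.53; payment $3,517.38; balance $5,658.15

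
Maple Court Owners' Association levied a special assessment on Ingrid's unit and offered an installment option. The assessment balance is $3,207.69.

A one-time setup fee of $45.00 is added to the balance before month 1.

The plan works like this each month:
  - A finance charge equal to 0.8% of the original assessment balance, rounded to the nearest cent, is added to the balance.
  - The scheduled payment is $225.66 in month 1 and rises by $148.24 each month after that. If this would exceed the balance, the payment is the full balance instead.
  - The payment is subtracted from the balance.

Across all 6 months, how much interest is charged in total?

$153.96

Month 1: opening $3,252.69; interest $25.66 → $3,278.35; payment $225.66; balance $3,052.69
Month 2: opening $3,052.69; interest $25.66 → $3,078.35; payment $373.90; balance $2,704.45
Month 3: opening $2,704.45; interest $25.66 → $2,730.11; payment $522.14; balance $2,207.97
Month 4: opening $2,207.97; interest $25.66 → $2,233.63; payment $670.38; balance $1,563.25
Month 5: opening $1,563.25; interest $25.66 → $1,588.91; payment $818.62; balance $770.29
Month 6: opening $770.29; interest $25.66 → $795.95; payment $795.95; balance $0.00
Total interest: $25.66 + $25.66 + $25.66 + $25.66 + $25.66 + $25.66 = $153.96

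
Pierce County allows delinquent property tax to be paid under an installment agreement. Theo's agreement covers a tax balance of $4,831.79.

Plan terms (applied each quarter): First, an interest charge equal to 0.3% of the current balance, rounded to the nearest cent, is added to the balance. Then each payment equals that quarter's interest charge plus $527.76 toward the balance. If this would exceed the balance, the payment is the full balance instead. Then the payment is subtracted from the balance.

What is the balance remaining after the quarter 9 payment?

$81.95

Quarter 1: opening $4,831.79; interest $14.50 → $4,846.29; payment $542.26; balance $4,304.03
Quarter 2: opening $4,304.03; interest $12.91 → $4,316.94; payment $540.67; balance $3,776.27
Quarter 3: opening $3,776.27; interest $11.33 → $3,787.60; payment $539.09; balance $3,248.51
Quarter 4: opening $3,248.51; interest $9.75 → $3,258.26; payment $537.51; balance $2,720.75
Quarter 5: opening $2,720.75; interest $8.16 → $2,728.91; payment $535.92; balance $2,192.99
Quarter 6: opening $2,192.99; interest $6.58 → $2,199.57; payment $534.34; balance $1,665.23
Quarter 7: opening $1,665.23; interest $5.00 → $1,670.23; payment $532.76; balance $1,137.47
Quarter 8: opening $1,137.47; interest $3.41 → $1,140.88; payment $531.17; balance $609.71
Quarter 9: opening $609.71; interest $1.83 → $611.54; payment $529.59; balance $81.95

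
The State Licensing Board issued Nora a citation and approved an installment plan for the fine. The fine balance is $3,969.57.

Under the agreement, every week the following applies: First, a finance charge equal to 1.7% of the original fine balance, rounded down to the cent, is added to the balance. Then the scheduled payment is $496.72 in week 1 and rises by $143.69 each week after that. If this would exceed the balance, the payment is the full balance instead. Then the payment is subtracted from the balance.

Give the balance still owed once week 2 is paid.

# | Opening | Interest | Payment | End bal
1 | $3,969.57 | $67.48 | $496.72 | $3,540.33
2 | $3,540.33 | $67.48 | $640.41 | $2,967.40

$2,967.40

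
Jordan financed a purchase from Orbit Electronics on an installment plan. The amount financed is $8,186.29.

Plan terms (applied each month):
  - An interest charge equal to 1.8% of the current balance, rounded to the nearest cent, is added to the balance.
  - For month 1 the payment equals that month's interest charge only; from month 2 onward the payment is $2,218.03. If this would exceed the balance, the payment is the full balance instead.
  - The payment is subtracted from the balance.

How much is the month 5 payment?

$1,895.28

# | Opening | Interest | Payment | End bal
1 | $8,186.29 | $147.35 | $147.35 | $8,186.29
2 | $8,186.29 | $147.35 | $2,218.03 | $6,115.61
3 | $6,115.61 | $110.08 | $2,218.03 | $4,007.66
4 | $4,007.66 | $72.14 | $2,218.03 | $1,861.77
5 | $1,861.77 | $33.51 | $1,895.28 | $0.00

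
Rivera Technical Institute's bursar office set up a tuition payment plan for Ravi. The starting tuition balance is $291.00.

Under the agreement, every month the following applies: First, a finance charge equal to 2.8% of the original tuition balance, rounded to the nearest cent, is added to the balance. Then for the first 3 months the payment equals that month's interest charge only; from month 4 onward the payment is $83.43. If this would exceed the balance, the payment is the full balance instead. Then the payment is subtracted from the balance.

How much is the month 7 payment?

Month 1: $291.00 +$8.15 interest = $299.15; pay $8.15 → $291.00
Month 2: $291.00 +$8.15 interest = $299.15; pay $8.15 → $291.00
Month 3: $291.00 +$8.15 interest = $299.15; pay $8.15 → $291.00
Month 4: $291.00 +$8.15 interest = $299.15; pay $83.43 → $215.72
Month 5: $215.72 +$8.15 interest = $223.87; pay $83.43 → $140.44
Month 6: $140.44 +$8.15 interest = $148.59; pay $83.43 → $65.16
Month 7: $65.16 +$8.15 interest = $73.31; pay $73.31 → $0.00

$73.31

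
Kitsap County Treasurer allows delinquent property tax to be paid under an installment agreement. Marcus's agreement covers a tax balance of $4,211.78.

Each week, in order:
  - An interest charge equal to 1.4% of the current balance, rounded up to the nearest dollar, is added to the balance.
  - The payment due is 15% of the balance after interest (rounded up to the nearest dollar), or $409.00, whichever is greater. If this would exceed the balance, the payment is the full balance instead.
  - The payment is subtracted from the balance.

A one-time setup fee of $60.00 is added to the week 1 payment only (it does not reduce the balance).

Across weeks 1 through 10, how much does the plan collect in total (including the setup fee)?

Week 1: opening $4,211.78; interest $59.00 → $4,270.78; payment $641.00 (+ $60.00 fee); balance $3,629.78
Week 2: opening $3,629.78; interest $51.00 → $3,680.78; payment $553.00; balance $3,127.78
Week 3: opening $3,127.78; interest $44.00 → $3,171.78; payment $476.00; balance $2,695.78
Week 4: opening $2,695.78; interest $38.00 → $2,733.78; payment $411.00; balance $2,322.78
Week 5: opening $2,322.78; interest $33.00 → $2,355.78; payment $409.00; balance $1,946.78
Week 6: opening $1,946.78; interest $28.00 → $1,974.78; payment $409.00; balance $1,565.78
Week 7: opening $1,565.78; interest $22.00 → $1,587.78; payment $409.00; balance $1,178.78
Week 8: opening $1,178.78; interest $17.00 → $1,195.78; payment $409.00; balance $786.78
Week 9: opening $786.78; interest $12.00 → $798.78; payment $409.00; balance $389.78
Week 10: opening $389.78; interest $6.00 → $395.78; payment $395.78; balance $0.00
Total paid: $4,581.78

$4,581.78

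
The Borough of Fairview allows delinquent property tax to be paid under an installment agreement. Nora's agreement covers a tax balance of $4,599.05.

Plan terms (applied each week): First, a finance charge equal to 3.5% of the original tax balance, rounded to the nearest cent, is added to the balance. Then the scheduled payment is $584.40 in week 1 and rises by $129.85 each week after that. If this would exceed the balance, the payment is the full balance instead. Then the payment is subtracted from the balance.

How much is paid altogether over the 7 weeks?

$5,725.84

Week 1: $4,599.05 +$160.97 interest = $4,760.02; pay $584.40 → $4,175.62
Week 2: $4,175.62 +$160.97 interest = $4,336.59; pay $714.25 → $3,622.34
Week 3: $3,622.34 +$160.97 interest = $3,783.31; pay $844.10 → $2,939.21
Week 4: $2,939.21 +$160.97 interest = $3,100.18; pay $973.95 → $2,126.23
Week 5: $2,126.23 +$160.97 interest = $2,287.20; pay $1,103.80 → $1,183.40
Week 6: $1,183.40 +$160.97 interest = $1,344.37; pay $1,233.65 → $110.72
Week 7: $110.72 +$160.97 interest = $271.69; pay $271.69 → $0.00
Total paid: $5,725.84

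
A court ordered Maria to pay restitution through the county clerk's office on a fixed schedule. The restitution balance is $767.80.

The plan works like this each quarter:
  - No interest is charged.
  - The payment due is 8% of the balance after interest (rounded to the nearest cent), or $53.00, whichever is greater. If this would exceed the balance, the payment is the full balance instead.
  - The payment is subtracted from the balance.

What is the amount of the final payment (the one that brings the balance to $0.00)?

Quarter 1: $767.80 − $61.42 → $706.38
Quarter 2: $706.38 − $56.51 → $649.87
Quarter 3: $649.87 − $53.00 → $596.87
Quarter 4: $596.87 − $53.00 → $543.87
Quarter 5: $543.87 − $53.00 → $490.87
Quarter 6: $490.87 − $53.00 → $437.87
Quarter 7: $437.87 − $53.00 → $384.87
Quarter 8: $384.87 − $53.00 → $331.87
Quarter 9: $331.87 − $53.00 → $278.87
Quarter 10: $278.87 − $53.00 → $225.87
Quarter 11: $225.87 − $53.00 → $172.87
Quarter 12: $172.87 − $53.00 → $119.87
Quarter 13: $119.87 − $53.00 → $66.87
Quarter 14: $66.87 − $53.00 → $13.87
Quarter 15: $13.87 − $13.87 → $0.00

$13.87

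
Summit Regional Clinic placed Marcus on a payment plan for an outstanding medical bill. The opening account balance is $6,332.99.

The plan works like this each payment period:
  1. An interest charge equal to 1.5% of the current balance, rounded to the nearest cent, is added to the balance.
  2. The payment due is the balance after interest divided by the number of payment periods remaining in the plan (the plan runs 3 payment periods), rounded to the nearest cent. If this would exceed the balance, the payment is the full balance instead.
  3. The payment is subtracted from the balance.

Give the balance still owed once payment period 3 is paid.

# | Opening | Interest | Payment | End bal
1 | $6,332.99 | $94.99 | $2,142.66 | $4,285.32
2 | $4,285.32 | $64.28 | $2,174.80 | $2,174.80
3 | $2,174.80 | $32.62 | $2,207.42 | $0.00

$0.00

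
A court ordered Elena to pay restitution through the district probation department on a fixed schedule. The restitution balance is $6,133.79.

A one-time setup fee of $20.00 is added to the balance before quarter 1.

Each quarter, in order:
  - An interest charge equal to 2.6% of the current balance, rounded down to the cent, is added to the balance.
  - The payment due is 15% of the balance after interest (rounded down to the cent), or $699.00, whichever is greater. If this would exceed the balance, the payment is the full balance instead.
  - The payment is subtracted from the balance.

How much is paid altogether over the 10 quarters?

$6,979.71

Quarter 1: $6,153.79 +$159.99 interest = $6,313.78; pay $947.06 → $5,366.72
Quarter 2: $5,366.72 +$139.53 interest = $5,506.25; pay $825.93 → $4,680.32
Quarter 3: $4,680.32 +$121.68 interest = $4,802.00; pay $720.30 → $4,081.70
Quarter 4: $4,081.70 +$106.12 interest = $4,187.82; pay $699.00 → $3,488.82
Quarter 5: $3,488.82 +$90.70 interest = $3,579.52; pay $699.00 → $2,880.52
Quarter 6: $2,880.52 +$74.89 interest = $2,955.41; pay $699.00 → $2,256.41
Quarter 7: $2,256.41 +$58.66 interest = $2,315.07; pay $699.00 → $1,616.07
Quarter 8: $1,616.07 +$42.01 interest = $1,658.08; pay $699.00 → $959.08
Quarter 9: $959.08 +$24.93 interest = $984.01; pay $699.00 → $285.01
Quarter 10: $285.01 +$7.41 interest = $292.42; pay $292.42 → $0.00
Total paid: $6,979.71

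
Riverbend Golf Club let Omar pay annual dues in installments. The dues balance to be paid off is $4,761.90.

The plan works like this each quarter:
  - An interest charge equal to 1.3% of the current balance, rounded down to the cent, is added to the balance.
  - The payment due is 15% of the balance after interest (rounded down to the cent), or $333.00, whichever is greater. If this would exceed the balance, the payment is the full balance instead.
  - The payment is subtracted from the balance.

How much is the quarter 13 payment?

$33.34

Quarter 1: opening $4,761.90; interest $61.90 → $4,823.80; payment $723.57; balance $4,100.23
Quarter 2: opening $4,100.23; interest $53.30 → $4,153.53; payment $623.02; balance $3,530.51
Quarter 3: opening $3,530.51; interest $45.89 → $3,576.40; payment $536.46; balance $3,039.94
Quarter 4: opening $3,039.94; interest $39.51 → $3,079.45; payment $461.91; balance $2,617.54
Quarter 5: opening $2,617.54; interest $34.02 → $2,651.56; payment $397.73; balance $2,253.83
Quarter 6: opening $2,253.83; interest $29.29 → $2,283.12; payment $342.46; balance $1,940.66
Quarter 7: opening $1,940.66; interest $25.22 → $1,965.88; payment $333.00; balance $1,632.88
Quarter 8: opening $1,632.88; interest $21.22 → $1,654.10; payment $333.00; balance $1,321.10
Quarter 9: opening $1,321.10; interest $17.17 → $1,338.27; payment $333.00; balance $1,005.27
Quarter 10: opening $1,005.27; interest $13.06 → $1,018.33; payment $333.00; balance $685.33
Quarter 11: opening $685.33; interest $8.90 → $694.23; payment $333.00; balance $361.23
Quarter 12: opening $361.23; interest $4.69 → $365.92; payment $333.00; balance $32.92
Quarter 13: opening $32.92; interest $0.42 → $33.34; payment $33.34; balance $0.00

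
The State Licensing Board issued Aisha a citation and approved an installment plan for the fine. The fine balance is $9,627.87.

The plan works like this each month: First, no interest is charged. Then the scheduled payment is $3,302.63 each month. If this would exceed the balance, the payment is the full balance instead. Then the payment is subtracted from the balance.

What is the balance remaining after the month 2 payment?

Month 1: $9,627.87 − $3,302.63 → $6,325.24
Month 2: $6,325.24 − $3,302.63 → $3,022.61

$3,022.61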